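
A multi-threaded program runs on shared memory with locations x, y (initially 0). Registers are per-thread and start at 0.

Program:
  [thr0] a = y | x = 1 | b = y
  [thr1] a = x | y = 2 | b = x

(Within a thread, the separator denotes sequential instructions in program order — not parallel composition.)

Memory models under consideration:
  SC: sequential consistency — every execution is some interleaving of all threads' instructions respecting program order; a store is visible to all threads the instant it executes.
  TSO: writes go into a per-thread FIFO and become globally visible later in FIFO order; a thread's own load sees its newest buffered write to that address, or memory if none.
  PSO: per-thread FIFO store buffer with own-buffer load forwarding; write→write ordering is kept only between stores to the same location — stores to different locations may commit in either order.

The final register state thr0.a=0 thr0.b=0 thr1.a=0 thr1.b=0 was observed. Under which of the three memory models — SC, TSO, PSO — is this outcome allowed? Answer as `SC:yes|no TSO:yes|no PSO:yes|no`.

SC:no TSO:yes PSO:yes

outcome vector order: (thr0.a,thr0.b,thr1.a,thr1.b)
SC: 7 outcomes — {(0,0,0,1); (0,0,1,1); (0,2,0,0); (0,2,0,1); (0,2,1,1); (2,2,0,0); (2,2,0,1)}
TSO: 8 outcomes — {(0,0,0,0); (0,0,0,1); (0,0,1,1); (0,2,0,0); (0,2,0,1); (0,2,1,1); (2,2,0,0); (2,2,0,1)}
PSO: 8 outcomes — {(0,0,0,0); (0,0,0,1); (0,0,1,1); (0,2,0,0); (0,2,0,1); (0,2,1,1); (2,2,0,0); (2,2,0,1)}
target (0,0,0,0) ∈ {TSO,PSO}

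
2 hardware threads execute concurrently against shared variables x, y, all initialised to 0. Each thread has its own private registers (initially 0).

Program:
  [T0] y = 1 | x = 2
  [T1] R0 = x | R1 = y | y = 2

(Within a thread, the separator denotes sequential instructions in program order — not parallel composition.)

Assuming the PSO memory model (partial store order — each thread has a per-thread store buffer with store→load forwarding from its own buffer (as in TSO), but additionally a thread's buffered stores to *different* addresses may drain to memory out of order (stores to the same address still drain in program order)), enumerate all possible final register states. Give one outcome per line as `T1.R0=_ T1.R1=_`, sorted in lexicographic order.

outcome vector order: (T1.R0,T1.R1)
|PSO outcomes| = 4

T1.R0=0 T1.R1=0
T1.R0=0 T1.R1=1
T1.R0=2 T1.R1=0
T1.R0=2 T1.R1=1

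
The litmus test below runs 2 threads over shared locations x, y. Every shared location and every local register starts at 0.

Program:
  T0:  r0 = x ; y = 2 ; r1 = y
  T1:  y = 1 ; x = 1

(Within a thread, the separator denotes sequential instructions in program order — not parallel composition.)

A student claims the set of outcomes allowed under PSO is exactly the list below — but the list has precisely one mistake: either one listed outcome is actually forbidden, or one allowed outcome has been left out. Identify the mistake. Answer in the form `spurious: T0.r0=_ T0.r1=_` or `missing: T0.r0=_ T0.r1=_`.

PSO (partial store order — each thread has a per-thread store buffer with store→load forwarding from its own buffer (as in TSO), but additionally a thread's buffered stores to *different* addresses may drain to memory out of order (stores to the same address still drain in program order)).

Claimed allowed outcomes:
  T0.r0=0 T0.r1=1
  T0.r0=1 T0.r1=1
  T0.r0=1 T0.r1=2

missing: T0.r0=0 T0.r1=2

outcome vector order: (T0.r0,T0.r1)
[PSO] allowed = {01; 02; 11; 12}
PSO∖claimed = {02}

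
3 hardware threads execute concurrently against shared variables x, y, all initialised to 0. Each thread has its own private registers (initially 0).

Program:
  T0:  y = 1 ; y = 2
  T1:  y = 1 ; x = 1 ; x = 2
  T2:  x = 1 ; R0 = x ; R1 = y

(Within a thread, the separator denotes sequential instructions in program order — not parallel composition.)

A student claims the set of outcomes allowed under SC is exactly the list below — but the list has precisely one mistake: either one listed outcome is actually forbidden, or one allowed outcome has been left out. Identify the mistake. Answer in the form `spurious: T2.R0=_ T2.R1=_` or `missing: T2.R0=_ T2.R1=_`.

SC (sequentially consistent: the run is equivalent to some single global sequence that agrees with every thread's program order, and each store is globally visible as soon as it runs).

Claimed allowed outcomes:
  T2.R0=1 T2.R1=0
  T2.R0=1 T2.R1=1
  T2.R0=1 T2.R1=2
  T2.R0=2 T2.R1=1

outcome vector order: (T2.R0,T2.R1)
SC: 5 outcomes — {10 11 12 21 22}
SC∖claimed = {22}

missing: T2.R0=2 T2.R1=2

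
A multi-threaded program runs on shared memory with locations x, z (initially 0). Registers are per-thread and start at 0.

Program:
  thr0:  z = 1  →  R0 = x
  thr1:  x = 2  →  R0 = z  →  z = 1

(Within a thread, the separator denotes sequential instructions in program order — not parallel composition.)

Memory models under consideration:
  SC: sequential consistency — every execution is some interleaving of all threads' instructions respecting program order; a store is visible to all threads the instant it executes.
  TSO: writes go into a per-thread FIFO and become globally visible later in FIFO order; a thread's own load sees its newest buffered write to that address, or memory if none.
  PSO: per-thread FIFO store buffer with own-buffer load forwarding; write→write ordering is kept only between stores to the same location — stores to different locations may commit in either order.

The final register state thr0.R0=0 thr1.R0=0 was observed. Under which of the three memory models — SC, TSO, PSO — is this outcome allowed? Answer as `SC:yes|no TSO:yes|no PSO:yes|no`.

outcome vector order: (thr0.R0,thr1.R0)
[SC] allowed = {<0 1>; <2 0>; <2 1>}
[TSO] allowed = {<0 0>; <0 1>; <2 0>; <2 1>}
[PSO] allowed = {<0 0>; <0 1>; <2 0>; <2 1>}
target <0 0> ∈ {TSO,PSO}

SC:no TSO:yes PSO:yes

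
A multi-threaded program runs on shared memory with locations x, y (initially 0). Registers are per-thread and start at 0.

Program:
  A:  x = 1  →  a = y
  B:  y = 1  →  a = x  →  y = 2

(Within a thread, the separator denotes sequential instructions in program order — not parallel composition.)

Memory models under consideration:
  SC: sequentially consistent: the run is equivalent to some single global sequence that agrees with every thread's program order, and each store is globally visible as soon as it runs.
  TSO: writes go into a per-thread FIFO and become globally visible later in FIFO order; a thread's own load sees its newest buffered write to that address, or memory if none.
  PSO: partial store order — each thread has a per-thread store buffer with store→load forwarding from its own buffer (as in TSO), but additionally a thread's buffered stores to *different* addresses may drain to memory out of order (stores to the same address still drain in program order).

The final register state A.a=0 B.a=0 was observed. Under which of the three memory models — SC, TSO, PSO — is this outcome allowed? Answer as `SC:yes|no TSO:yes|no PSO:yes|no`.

outcome vector order: (A.a,B.a)
under SC → (0,1), (1,0), (1,1), (2,0), (2,1)
under TSO → (0,0), (0,1), (1,0), (1,1), (2,0), (2,1)
under PSO → (0,0), (0,1), (1,0), (1,1), (2,0), (2,1)
target (0,0) ∈ {TSO,PSO}

SC:no TSO:yes PSO:yes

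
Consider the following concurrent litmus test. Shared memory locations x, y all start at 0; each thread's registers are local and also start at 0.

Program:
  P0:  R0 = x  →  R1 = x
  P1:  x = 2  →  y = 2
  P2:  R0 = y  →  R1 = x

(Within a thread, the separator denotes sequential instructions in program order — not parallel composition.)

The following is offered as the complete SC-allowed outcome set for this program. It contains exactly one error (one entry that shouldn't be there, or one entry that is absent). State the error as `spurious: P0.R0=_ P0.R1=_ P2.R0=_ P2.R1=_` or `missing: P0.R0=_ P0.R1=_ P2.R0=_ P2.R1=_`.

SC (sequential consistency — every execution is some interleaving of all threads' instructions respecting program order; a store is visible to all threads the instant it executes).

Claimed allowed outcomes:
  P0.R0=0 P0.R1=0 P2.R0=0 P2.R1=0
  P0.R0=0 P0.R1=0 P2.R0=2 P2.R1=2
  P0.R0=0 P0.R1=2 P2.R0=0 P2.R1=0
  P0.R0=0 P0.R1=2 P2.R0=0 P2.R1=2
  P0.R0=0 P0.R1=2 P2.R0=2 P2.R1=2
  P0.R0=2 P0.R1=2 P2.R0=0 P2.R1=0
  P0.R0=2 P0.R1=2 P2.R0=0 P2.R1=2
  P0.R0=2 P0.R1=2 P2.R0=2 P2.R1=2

outcome vector order: (P0.R0,P0.R1,P2.R0,P2.R1)
SC: 9 outcomes — {0/0/0/0 0/0/0/2 0/0/2/2 0/2/0/0 0/2/0/2 0/2/2/2 2/2/0/0 2/2/0/2 2/2/2/2}
SC∖claimed = {0/0/0/2}

missing: P0.R0=0 P0.R1=0 P2.R0=0 P2.R1=2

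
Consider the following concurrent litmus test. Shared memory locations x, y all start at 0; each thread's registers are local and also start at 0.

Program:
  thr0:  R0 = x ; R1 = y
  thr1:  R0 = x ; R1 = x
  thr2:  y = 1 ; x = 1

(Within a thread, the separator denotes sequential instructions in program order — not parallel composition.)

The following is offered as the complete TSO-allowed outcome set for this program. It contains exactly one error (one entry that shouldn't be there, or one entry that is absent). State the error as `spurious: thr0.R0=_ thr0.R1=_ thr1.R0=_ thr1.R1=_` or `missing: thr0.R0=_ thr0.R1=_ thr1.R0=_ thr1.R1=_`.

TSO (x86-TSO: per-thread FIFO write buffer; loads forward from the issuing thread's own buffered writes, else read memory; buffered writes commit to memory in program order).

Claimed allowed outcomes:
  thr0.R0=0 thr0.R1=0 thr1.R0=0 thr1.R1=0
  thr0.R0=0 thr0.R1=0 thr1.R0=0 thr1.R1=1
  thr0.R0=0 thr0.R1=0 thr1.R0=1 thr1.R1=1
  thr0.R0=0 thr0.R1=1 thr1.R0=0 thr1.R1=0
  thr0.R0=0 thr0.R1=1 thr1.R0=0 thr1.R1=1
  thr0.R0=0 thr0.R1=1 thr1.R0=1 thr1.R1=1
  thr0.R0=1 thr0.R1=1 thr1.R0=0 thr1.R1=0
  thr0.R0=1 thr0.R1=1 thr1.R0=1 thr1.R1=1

outcome vector order: (thr0.R0,thr0.R1,thr1.R0,thr1.R1)
TSO: 9 outcomes — {0/0/0/0 0/0/0/1 0/0/1/1 0/1/0/0 0/1/0/1 0/1/1/1 1/1/0/0 1/1/0/1 1/1/1/1}
TSO∖claimed = {1/1/0/1}

missing: thr0.R0=1 thr0.R1=1 thr1.R0=0 thr1.R1=1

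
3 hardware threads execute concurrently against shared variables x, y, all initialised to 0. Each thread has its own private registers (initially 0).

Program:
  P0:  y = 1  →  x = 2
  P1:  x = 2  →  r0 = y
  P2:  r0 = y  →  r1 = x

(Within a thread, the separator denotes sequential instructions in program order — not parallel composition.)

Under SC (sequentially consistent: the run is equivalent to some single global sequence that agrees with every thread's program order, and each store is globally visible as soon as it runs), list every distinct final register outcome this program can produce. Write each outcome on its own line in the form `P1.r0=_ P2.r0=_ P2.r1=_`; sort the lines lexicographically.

P1.r0=0 P2.r0=0 P2.r1=0
P1.r0=0 P2.r0=0 P2.r1=2
P1.r0=0 P2.r0=1 P2.r1=2
P1.r0=1 P2.r0=0 P2.r1=0
P1.r0=1 P2.r0=0 P2.r1=2
P1.r0=1 P2.r0=1 P2.r1=0
P1.r0=1 P2.r0=1 P2.r1=2

outcome vector order: (P1.r0,P2.r0,P2.r1)
|SC outcomes| = 7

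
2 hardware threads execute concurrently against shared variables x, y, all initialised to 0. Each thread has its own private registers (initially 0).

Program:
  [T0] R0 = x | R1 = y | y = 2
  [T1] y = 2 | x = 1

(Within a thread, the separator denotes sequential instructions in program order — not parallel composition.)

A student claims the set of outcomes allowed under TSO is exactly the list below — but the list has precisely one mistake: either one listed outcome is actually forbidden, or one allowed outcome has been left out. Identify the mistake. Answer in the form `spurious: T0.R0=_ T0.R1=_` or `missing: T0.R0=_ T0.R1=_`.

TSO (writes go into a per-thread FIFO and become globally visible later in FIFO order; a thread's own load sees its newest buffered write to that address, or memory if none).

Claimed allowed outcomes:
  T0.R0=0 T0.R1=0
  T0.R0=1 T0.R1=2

outcome vector order: (T0.R0,T0.R1)
under TSO → <0 0>, <0 2>, <1 2>
TSO∖claimed = {<0 2>}

missing: T0.R0=0 T0.R1=2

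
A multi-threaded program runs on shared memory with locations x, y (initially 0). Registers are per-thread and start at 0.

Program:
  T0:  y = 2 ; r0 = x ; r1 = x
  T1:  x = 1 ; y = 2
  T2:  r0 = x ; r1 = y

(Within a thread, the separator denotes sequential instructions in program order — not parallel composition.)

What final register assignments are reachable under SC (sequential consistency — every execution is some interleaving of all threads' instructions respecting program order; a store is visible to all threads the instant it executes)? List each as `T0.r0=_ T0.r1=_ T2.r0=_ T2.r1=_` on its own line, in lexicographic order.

T0.r0=0 T0.r1=0 T2.r0=0 T2.r1=0
T0.r0=0 T0.r1=0 T2.r0=0 T2.r1=2
T0.r0=0 T0.r1=0 T2.r0=1 T2.r1=2
T0.r0=0 T0.r1=1 T2.r0=0 T2.r1=0
T0.r0=0 T0.r1=1 T2.r0=0 T2.r1=2
T0.r0=0 T0.r1=1 T2.r0=1 T2.r1=2
T0.r0=1 T0.r1=1 T2.r0=0 T2.r1=0
T0.r0=1 T0.r1=1 T2.r0=0 T2.r1=2
T0.r0=1 T0.r1=1 T2.r0=1 T2.r1=0
T0.r0=1 T0.r1=1 T2.r0=1 T2.r1=2

outcome vector order: (T0.r0,T0.r1,T2.r0,T2.r1)
|SC outcomes| = 10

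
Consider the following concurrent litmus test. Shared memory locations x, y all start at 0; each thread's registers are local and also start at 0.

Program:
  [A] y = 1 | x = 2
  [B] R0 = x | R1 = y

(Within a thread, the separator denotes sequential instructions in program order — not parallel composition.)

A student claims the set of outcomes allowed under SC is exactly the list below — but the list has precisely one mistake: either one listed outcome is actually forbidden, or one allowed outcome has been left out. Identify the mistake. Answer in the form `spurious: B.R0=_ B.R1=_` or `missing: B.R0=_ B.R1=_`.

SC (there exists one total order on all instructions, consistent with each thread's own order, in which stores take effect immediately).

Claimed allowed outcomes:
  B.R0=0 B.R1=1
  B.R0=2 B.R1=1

outcome vector order: (B.R0,B.R1)
[SC] allowed = {(0,0) (0,1) (2,1)}
SC∖claimed = {(0,0)}

missing: B.R0=0 B.R1=0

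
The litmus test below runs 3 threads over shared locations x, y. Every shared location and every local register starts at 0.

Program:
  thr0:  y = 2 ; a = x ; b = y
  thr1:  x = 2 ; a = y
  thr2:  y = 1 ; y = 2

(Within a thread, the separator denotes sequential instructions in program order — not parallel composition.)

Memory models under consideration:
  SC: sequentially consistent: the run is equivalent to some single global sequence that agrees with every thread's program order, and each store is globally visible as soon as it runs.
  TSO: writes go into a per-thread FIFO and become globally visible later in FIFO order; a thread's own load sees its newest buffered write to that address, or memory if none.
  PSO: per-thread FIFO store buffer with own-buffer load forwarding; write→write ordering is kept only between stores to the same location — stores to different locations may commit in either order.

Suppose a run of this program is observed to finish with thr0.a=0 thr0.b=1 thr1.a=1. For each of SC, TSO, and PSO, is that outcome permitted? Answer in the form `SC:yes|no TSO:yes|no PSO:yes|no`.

outcome vector order: (thr0.a,thr0.b,thr1.a)
under SC → <0 1 1> <0 1 2> <0 2 1> <0 2 2> <2 1 0> <2 1 1> <2 1 2> <2 2 0> <2 2 1> <2 2 2>
under TSO → <0 1 0> <0 1 1> <0 1 2> <0 2 0> <0 2 1> <0 2 2> <2 1 0> <2 1 1> <2 1 2> <2 2 0> <2 2 1> <2 2 2>
under PSO → <0 1 0> <0 1 1> <0 1 2> <0 2 0> <0 2 1> <0 2 2> <2 1 0> <2 1 1> <2 1 2> <2 2 0> <2 2 1> <2 2 2>
target <0 1 1> ∈ {SC,TSO,PSO}

SC:yes TSO:yes PSO:yes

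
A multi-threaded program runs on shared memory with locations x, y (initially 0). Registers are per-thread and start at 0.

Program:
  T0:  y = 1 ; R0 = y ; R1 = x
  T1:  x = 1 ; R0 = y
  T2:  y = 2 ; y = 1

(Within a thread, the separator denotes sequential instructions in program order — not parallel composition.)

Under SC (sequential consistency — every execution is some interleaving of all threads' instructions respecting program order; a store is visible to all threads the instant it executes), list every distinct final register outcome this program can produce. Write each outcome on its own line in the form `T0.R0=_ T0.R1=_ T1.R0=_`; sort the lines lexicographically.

T0.R0=1 T0.R1=0 T1.R0=1
T0.R0=1 T0.R1=0 T1.R0=2
T0.R0=1 T0.R1=1 T1.R0=0
T0.R0=1 T0.R1=1 T1.R0=1
T0.R0=1 T0.R1=1 T1.R0=2
T0.R0=2 T0.R1=0 T1.R0=1
T0.R0=2 T0.R1=0 T1.R0=2
T0.R0=2 T0.R1=1 T1.R0=0
T0.R0=2 T0.R1=1 T1.R0=1
T0.R0=2 T0.R1=1 T1.R0=2

outcome vector order: (T0.R0,T0.R1,T1.R0)
|SC outcomes| = 10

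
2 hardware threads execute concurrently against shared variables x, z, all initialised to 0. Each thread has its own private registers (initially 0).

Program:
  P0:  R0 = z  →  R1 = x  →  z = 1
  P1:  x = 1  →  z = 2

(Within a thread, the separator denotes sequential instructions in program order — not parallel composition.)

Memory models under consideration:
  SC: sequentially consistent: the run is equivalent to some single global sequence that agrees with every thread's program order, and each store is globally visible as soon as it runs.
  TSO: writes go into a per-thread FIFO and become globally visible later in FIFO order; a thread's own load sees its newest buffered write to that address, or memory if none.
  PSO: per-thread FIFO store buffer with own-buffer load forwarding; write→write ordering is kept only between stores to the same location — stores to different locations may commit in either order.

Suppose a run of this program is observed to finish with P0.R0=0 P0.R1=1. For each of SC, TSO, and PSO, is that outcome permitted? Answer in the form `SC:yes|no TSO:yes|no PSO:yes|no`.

outcome vector order: (P0.R0,P0.R1)
SC (3): (0,0), (0,1), (2,1)
TSO (3): (0,0), (0,1), (2,1)
PSO (4): (0,0), (0,1), (2,0), (2,1)
target (0,1) ∈ {SC,TSO,PSO}

SC:yes TSO:yes PSO:yes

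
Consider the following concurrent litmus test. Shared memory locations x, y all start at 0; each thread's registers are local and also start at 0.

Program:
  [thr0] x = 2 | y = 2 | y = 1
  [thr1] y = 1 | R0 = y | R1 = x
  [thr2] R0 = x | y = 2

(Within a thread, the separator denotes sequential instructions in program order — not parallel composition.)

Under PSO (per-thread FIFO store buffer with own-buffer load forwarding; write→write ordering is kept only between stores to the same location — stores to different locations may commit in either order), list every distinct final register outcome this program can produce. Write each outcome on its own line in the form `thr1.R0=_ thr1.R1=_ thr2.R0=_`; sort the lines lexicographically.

outcome vector order: (thr1.R0,thr1.R1,thr2.R0)
|PSO outcomes| = 8

thr1.R0=1 thr1.R1=0 thr2.R0=0
thr1.R0=1 thr1.R1=0 thr2.R0=2
thr1.R0=1 thr1.R1=2 thr2.R0=0
thr1.R0=1 thr1.R1=2 thr2.R0=2
thr1.R0=2 thr1.R1=0 thr2.R0=0
thr1.R0=2 thr1.R1=0 thr2.R0=2
thr1.R0=2 thr1.R1=2 thr2.R0=0
thr1.R0=2 thr1.R1=2 thr2.R0=2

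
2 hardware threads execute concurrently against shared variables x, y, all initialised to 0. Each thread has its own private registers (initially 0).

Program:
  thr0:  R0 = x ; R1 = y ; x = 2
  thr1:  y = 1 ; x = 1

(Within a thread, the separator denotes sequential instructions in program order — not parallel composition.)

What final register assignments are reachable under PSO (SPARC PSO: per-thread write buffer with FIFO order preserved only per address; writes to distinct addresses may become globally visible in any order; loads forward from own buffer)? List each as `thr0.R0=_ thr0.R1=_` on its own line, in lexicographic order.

outcome vector order: (thr0.R0,thr0.R1)
|PSO outcomes| = 4

thr0.R0=0 thr0.R1=0
thr0.R0=0 thr0.R1=1
thr0.R0=1 thr0.R1=0
thr0.R0=1 thr0.R1=1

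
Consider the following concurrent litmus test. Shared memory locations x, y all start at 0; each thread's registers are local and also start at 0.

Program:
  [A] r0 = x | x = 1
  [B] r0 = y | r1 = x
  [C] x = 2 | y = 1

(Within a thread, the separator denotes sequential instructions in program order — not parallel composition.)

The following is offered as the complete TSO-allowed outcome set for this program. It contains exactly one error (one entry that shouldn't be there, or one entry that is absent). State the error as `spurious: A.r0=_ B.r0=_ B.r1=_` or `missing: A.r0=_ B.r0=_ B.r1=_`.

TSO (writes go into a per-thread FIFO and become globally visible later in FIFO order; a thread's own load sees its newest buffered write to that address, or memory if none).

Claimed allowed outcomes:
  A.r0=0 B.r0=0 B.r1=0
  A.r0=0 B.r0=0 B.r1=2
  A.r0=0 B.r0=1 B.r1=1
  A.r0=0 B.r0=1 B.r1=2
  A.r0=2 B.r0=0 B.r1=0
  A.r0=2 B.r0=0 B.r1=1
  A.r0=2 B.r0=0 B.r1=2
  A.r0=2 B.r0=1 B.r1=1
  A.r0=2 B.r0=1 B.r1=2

missing: A.r0=0 B.r0=0 B.r1=1

outcome vector order: (A.r0,B.r0,B.r1)
under TSO → (0,0,0) (0,0,1) (0,0,2) (0,1,1) (0,1,2) (2,0,0) (2,0,1) (2,0,2) (2,1,1) (2,1,2)
TSO∖claimed = {(0,0,1)}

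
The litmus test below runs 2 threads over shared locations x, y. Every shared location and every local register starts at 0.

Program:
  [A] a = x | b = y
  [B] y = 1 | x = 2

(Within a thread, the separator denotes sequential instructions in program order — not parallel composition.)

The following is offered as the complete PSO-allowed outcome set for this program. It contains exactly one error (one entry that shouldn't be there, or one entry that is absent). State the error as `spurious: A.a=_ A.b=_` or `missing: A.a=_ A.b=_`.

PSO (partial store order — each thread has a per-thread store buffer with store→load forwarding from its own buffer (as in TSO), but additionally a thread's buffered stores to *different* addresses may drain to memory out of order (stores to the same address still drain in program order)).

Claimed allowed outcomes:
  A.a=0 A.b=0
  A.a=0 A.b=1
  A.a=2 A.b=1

outcome vector order: (A.a,A.b)
PSO (4): (0,0); (0,1); (2,0); (2,1)
PSO∖claimed = {(2,0)}

missing: A.a=2 A.b=0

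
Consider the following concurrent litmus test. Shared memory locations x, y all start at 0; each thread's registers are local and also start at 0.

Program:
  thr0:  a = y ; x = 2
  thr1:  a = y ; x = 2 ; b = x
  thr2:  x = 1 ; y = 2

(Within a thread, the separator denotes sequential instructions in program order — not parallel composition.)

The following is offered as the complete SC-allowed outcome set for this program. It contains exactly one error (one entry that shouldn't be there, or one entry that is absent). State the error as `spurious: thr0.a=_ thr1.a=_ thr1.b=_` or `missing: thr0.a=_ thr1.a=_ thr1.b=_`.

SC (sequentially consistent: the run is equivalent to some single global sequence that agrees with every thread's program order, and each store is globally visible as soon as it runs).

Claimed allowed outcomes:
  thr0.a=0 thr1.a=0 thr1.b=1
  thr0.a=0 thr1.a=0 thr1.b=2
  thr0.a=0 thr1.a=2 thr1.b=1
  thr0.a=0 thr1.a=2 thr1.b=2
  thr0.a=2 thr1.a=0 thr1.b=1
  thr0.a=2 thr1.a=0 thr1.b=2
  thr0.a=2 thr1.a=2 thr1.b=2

outcome vector order: (thr0.a,thr1.a,thr1.b)
[SC] allowed = {<0 0 1>; <0 0 2>; <0 2 2>; <2 0 1>; <2 0 2>; <2 2 2>}
claimed∖SC = {<0 2 1>}

spurious: thr0.a=0 thr1.a=2 thr1.b=1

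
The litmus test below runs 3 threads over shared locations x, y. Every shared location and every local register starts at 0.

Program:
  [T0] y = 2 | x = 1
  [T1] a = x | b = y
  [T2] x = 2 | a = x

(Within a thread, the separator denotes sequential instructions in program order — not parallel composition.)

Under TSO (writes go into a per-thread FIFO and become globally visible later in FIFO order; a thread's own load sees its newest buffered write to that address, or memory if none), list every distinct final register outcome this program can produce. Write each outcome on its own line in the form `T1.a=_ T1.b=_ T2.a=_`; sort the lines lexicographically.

T1.a=0 T1.b=0 T2.a=1
T1.a=0 T1.b=0 T2.a=2
T1.a=0 T1.b=2 T2.a=1
T1.a=0 T1.b=2 T2.a=2
T1.a=1 T1.b=2 T2.a=1
T1.a=1 T1.b=2 T2.a=2
T1.a=2 T1.b=0 T2.a=1
T1.a=2 T1.b=0 T2.a=2
T1.a=2 T1.b=2 T2.a=1
T1.a=2 T1.b=2 T2.a=2

outcome vector order: (T1.a,T1.b,T2.a)
|TSO outcomes| = 10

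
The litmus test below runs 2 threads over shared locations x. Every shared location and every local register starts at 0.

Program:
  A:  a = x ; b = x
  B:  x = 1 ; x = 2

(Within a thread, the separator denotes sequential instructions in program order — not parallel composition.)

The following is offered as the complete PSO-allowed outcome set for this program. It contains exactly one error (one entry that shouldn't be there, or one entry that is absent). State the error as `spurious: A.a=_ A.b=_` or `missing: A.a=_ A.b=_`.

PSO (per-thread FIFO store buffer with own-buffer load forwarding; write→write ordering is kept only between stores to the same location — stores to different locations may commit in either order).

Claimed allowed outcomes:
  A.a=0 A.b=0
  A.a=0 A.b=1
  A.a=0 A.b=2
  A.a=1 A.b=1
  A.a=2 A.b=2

outcome vector order: (A.a,A.b)
PSO (6): 0/0 0/1 0/2 1/1 1/2 2/2
PSO∖claimed = {1/2}

missing: A.a=1 A.b=2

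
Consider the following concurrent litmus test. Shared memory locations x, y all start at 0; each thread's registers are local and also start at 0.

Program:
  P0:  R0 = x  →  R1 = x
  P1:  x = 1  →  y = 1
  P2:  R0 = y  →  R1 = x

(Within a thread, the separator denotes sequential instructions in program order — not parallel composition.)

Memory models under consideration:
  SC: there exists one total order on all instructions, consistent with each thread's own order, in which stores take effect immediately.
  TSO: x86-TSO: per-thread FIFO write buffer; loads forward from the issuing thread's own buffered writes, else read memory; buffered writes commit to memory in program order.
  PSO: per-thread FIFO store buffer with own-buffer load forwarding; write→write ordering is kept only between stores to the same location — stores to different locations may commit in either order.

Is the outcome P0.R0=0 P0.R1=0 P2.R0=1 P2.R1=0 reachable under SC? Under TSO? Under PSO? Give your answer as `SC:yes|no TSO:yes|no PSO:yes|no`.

outcome vector order: (P0.R0,P0.R1,P2.R0,P2.R1)
SC: 9 outcomes — {<0 0 0 0>, <0 0 0 1>, <0 0 1 1>, <0 1 0 0>, <0 1 0 1>, <0 1 1 1>, <1 1 0 0>, <1 1 0 1>, <1 1 1 1>}
TSO: 9 outcomes — {<0 0 0 0>, <0 0 0 1>, <0 0 1 1>, <0 1 0 0>, <0 1 0 1>, <0 1 1 1>, <1 1 0 0>, <1 1 0 1>, <1 1 1 1>}
PSO: 12 outcomes — {<0 0 0 0>, <0 0 0 1>, <0 0 1 0>, <0 0 1 1>, <0 1 0 0>, <0 1 0 1>, <0 1 1 0>, <0 1 1 1>, <1 1 0 0>, <1 1 0 1>, <1 1 1 0>, <1 1 1 1>}
target <0 0 1 0> ∈ {PSO}

SC:no TSO:no PSO:yes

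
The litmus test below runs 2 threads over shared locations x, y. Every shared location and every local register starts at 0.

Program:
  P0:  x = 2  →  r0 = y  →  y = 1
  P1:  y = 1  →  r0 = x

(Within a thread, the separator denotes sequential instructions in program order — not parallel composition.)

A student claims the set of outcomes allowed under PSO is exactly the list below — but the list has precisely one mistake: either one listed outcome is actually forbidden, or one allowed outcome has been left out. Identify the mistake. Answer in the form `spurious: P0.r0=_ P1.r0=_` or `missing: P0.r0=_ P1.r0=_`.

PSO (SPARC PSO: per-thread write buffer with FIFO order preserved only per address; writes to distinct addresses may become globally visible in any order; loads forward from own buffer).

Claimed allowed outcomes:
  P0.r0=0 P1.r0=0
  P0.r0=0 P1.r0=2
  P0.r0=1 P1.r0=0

missing: P0.r0=1 P1.r0=2

outcome vector order: (P0.r0,P1.r0)
PSO (4): <0 0>; <0 2>; <1 0>; <1 2>
PSO∖claimed = {<1 2>}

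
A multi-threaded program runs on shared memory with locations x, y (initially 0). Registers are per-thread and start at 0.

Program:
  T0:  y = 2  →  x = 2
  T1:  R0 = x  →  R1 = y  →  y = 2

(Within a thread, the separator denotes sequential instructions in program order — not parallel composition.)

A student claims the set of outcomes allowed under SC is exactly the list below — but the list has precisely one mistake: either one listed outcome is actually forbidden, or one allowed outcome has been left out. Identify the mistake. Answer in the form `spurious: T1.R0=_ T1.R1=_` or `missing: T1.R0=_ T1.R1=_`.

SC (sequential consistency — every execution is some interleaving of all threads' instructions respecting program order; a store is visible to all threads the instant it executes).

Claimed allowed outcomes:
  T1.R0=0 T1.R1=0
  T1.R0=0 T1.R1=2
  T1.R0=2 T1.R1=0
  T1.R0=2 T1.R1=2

spurious: T1.R0=2 T1.R1=0

outcome vector order: (T1.R0,T1.R1)
SC (3): 00 02 22
claimed∖SC = {20}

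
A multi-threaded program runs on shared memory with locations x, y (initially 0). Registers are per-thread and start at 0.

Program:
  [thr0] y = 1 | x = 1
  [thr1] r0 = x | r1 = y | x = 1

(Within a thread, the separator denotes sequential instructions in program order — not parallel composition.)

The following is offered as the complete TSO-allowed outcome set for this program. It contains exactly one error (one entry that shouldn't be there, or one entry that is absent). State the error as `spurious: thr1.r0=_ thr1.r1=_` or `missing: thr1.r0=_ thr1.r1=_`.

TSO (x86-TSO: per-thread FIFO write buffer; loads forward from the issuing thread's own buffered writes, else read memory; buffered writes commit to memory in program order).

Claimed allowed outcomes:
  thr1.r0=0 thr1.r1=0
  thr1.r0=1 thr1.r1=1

outcome vector order: (thr1.r0,thr1.r1)
TSO: 3 outcomes — {(0,0), (0,1), (1,1)}
TSO∖claimed = {(0,1)}

missing: thr1.r0=0 thr1.r1=1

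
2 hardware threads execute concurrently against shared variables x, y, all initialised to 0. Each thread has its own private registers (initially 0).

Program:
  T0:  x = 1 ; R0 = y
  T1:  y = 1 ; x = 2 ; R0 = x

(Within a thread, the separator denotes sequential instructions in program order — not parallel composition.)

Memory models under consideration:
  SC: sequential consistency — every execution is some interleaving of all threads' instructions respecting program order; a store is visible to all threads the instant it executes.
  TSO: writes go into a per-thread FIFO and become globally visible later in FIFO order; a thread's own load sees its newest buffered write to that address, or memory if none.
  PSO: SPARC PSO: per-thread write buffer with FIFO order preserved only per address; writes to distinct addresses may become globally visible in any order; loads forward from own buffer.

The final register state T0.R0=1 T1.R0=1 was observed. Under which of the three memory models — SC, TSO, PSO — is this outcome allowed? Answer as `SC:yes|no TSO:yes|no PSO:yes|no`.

outcome vector order: (T0.R0,T1.R0)
under SC → <0 2>, <1 1>, <1 2>
under TSO → <0 1>, <0 2>, <1 1>, <1 2>
under PSO → <0 1>, <0 2>, <1 1>, <1 2>
target <1 1> ∈ {SC,TSO,PSO}

SC:yes TSO:yes PSO:yes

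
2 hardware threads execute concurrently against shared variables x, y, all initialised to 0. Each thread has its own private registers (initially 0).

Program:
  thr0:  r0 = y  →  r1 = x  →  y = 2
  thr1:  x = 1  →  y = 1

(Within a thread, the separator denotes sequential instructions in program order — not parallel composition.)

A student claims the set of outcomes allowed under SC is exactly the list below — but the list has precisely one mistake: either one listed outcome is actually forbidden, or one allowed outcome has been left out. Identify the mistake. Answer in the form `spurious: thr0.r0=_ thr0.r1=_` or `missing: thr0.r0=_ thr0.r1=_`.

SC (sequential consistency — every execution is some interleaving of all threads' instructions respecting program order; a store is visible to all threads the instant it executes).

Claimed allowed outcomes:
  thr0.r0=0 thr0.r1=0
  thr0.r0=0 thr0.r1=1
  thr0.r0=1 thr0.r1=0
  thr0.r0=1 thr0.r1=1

spurious: thr0.r0=1 thr0.r1=0

outcome vector order: (thr0.r0,thr0.r1)
SC (3): <0 0>, <0 1>, <1 1>
claimed∖SC = {<1 0>}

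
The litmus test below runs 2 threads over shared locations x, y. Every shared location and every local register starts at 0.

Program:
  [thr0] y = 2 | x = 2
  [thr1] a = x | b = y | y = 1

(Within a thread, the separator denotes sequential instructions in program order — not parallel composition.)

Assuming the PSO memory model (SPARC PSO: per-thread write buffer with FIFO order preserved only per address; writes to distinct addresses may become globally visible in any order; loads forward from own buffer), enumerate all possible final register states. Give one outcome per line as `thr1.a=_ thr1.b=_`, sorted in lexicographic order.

thr1.a=0 thr1.b=0
thr1.a=0 thr1.b=2
thr1.a=2 thr1.b=0
thr1.a=2 thr1.b=2

outcome vector order: (thr1.a,thr1.b)
|PSO outcomes| = 4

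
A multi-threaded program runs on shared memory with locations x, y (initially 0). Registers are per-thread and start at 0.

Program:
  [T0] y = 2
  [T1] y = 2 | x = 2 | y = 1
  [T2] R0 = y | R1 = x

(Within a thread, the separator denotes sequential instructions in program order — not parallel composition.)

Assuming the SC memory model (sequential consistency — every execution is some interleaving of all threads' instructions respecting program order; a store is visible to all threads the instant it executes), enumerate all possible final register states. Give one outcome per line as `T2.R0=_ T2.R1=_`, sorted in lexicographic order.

outcome vector order: (T2.R0,T2.R1)
|SC outcomes| = 5

T2.R0=0 T2.R1=0
T2.R0=0 T2.R1=2
T2.R0=1 T2.R1=2
T2.R0=2 T2.R1=0
T2.R0=2 T2.R1=2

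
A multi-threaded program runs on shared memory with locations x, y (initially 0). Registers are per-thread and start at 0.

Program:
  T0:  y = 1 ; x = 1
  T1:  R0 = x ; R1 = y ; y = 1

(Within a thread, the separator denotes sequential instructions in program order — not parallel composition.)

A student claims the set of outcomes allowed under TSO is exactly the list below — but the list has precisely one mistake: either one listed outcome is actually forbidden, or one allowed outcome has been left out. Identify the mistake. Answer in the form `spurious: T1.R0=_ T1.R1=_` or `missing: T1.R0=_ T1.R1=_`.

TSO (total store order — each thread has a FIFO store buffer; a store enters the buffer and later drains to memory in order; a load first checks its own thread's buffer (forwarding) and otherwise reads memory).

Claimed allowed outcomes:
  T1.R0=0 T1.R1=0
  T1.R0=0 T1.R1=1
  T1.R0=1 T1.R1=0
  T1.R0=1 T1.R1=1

spurious: T1.R0=1 T1.R1=0

outcome vector order: (T1.R0,T1.R1)
TSO: 3 outcomes — {00 01 11}
claimed∖TSO = {10}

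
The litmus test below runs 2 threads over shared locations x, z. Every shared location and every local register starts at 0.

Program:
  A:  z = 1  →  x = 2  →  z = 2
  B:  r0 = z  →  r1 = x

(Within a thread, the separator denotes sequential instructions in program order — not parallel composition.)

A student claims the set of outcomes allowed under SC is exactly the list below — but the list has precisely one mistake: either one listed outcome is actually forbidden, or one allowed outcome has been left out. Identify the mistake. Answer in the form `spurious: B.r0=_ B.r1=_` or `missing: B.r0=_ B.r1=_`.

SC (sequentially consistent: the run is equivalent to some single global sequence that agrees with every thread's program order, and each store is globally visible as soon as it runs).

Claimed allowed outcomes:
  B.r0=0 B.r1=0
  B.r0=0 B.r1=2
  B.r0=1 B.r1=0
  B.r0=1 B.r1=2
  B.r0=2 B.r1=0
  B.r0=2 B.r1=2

spurious: B.r0=2 B.r1=0

outcome vector order: (B.r0,B.r1)
[SC] allowed = {(0,0), (0,2), (1,0), (1,2), (2,2)}
claimed∖SC = {(2,0)}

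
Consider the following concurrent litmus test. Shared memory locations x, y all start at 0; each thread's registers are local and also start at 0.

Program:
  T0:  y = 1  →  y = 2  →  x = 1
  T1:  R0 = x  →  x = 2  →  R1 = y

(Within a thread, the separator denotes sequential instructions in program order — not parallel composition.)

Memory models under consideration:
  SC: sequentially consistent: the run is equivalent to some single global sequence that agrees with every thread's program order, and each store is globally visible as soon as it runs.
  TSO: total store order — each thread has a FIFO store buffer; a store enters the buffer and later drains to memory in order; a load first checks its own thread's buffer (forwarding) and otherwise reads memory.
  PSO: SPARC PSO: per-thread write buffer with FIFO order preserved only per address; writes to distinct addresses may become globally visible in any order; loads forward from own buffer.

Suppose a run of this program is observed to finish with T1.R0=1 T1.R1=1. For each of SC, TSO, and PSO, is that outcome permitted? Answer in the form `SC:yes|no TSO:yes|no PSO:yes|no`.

SC:no TSO:no PSO:yes

outcome vector order: (T1.R0,T1.R1)
[SC] allowed = {<0 0> <0 1> <0 2> <1 2>}
[TSO] allowed = {<0 0> <0 1> <0 2> <1 2>}
[PSO] allowed = {<0 0> <0 1> <0 2> <1 0> <1 1> <1 2>}
target <1 1> ∈ {PSO}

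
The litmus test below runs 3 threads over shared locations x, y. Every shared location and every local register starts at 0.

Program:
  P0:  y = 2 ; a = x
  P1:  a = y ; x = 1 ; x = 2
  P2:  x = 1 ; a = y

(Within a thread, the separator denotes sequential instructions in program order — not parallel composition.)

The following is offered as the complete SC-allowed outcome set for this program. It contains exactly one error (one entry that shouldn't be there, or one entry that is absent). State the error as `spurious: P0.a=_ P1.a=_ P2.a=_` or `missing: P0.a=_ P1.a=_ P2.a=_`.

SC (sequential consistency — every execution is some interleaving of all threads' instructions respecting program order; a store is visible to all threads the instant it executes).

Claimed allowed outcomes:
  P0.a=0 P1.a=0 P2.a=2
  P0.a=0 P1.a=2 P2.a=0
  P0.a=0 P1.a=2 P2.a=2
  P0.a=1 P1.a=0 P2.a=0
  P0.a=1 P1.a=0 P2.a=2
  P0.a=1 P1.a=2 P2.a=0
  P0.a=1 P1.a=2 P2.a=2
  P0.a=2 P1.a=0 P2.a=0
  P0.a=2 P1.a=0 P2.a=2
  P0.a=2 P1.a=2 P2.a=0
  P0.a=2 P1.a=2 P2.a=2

spurious: P0.a=0 P1.a=2 P2.a=0

outcome vector order: (P0.a,P1.a,P2.a)
[SC] allowed = {(0,0,2), (0,2,2), (1,0,0), (1,0,2), (1,2,0), (1,2,2), (2,0,0), (2,0,2), (2,2,0), (2,2,2)}
claimed∖SC = {(0,2,0)}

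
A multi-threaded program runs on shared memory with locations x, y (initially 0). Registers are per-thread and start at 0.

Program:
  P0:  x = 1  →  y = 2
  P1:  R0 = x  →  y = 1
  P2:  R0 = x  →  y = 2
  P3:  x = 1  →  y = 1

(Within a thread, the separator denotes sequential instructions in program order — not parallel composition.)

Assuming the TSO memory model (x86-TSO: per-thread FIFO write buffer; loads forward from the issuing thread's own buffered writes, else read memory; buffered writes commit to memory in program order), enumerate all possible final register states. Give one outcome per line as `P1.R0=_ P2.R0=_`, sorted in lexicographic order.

outcome vector order: (P1.R0,P2.R0)
|TSO outcomes| = 4

P1.R0=0 P2.R0=0
P1.R0=0 P2.R0=1
P1.R0=1 P2.R0=0
P1.R0=1 P2.R0=1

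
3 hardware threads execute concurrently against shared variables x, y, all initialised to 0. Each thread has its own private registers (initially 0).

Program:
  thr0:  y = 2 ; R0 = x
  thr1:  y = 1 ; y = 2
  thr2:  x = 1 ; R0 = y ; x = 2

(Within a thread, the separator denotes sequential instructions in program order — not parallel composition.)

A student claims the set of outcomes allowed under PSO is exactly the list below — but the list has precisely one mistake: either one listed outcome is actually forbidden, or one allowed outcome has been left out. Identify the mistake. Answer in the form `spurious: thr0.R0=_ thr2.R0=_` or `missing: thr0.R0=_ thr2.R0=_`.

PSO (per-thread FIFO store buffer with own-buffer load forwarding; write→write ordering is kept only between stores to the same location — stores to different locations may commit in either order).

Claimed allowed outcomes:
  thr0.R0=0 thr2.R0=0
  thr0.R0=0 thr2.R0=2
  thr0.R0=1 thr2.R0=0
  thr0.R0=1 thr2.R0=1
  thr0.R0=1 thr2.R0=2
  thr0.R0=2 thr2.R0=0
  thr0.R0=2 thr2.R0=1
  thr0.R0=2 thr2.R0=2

outcome vector order: (thr0.R0,thr2.R0)
under PSO → 00, 01, 02, 10, 11, 12, 20, 21, 22
PSO∖claimed = {01}

missing: thr0.R0=0 thr2.R0=1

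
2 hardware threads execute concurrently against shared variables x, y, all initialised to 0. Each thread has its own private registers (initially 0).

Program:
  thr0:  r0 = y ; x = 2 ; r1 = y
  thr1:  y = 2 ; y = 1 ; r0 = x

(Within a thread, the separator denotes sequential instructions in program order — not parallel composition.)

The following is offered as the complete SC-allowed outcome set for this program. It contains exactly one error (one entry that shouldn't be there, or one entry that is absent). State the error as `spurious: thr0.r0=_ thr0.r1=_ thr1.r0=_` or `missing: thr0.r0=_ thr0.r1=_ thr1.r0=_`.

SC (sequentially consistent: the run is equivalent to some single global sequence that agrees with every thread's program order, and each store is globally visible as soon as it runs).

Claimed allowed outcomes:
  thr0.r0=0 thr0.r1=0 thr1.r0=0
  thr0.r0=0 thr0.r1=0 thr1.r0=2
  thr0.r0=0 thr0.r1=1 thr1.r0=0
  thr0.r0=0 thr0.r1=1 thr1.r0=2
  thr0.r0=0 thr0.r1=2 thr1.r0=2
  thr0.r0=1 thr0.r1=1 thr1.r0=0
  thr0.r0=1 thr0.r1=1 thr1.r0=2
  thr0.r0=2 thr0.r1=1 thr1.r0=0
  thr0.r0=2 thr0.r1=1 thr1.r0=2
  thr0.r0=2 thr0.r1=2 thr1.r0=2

outcome vector order: (thr0.r0,thr0.r1,thr1.r0)
under SC → 002, 010, 012, 022, 110, 112, 210, 212, 222
claimed∖SC = {000}

spurious: thr0.r0=0 thr0.r1=0 thr1.r0=0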